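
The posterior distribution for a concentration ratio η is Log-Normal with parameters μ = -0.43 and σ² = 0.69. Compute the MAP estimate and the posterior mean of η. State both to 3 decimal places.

MAP = 0.326; posterior mean = 0.919

Mode = exp(μ − σ²) = exp(-1.12) = 0.326.
Mean = exp(μ + σ²/2) = exp(-0.085) = 0.919.
The mean is pulled above the mode by the posterior's right skew.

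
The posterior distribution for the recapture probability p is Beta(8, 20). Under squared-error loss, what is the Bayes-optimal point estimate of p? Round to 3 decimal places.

Mode = (8−1)/(8+20−2) = 7/26 = 0.269.
Mean = 8/(8+20) = 8/28 = 0.286.
Squared-error loss ⇒ the optimal estimator is the posterior mean.

0.286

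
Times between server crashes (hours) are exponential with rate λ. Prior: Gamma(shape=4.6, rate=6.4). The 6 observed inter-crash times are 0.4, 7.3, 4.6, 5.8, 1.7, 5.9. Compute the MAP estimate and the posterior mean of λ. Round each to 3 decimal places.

MAP = 0.299, posterior mean = 0.330

Σ times = 25.7. Posterior: Gamma(shape = 4.6+6 = 10.6, rate = 6.4+25.7 = 32.1).
Mode = (α−1)/β = 9.6/32.1 = 0.299.
Mean = α/β = 10.6/32.1 = 0.330.
The posterior is right-skewed, so the mean exceeds the mode.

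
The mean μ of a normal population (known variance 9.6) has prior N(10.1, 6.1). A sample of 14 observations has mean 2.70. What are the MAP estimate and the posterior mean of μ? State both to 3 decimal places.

MAP estimate = 3.448, posterior mean = 3.448

Posterior for μ is Normal. Precision-weighted mean: (1/6.1·10.1 + 14/9.6·2.70) / (1/6.1 + 14/9.6) = 3.448.
A Normal posterior is symmetric, so mode = mean.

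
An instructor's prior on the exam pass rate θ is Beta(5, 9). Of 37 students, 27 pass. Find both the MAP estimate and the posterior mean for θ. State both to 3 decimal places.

MAP estimate = 0.633, posterior mean = 0.627

Posterior: Beta(5+27, 9+10) = Beta(32, 19).
Mode = (32−1)/(32+19−2) = 31/49 = 0.633.
Mean = 32/(32+19) = 32/51 = 0.627.
Mode > mean: the posterior has a left tail.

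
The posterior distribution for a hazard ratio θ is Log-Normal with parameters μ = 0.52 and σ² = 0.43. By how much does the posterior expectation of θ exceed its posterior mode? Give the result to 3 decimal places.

0.991

Mode = exp(μ − σ²) = exp(0.09) = 1.094.
Mean = exp(μ + σ²/2) = exp(0.735) = 2.085.
Difference = 2.085 − 1.094 = 0.991.
The mean is pulled above the mode by the posterior's right skew.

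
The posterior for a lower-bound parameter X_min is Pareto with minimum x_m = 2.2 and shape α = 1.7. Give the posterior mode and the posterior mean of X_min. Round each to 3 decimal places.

The Pareto density is strictly decreasing on [x_m, ∞), so the mode is x_m = 2.200.
Mean = α·x_m/(α−1) = 1.7·2.2/0.7 = 5.343.
Mean > mode: the posterior has a right tail.

MAP = 2.200; posterior mean = 5.343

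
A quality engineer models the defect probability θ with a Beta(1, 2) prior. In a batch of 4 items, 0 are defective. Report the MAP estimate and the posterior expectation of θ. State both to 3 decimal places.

Posterior: Beta(1+0, 2+4) = Beta(1, 6).
Since α = 1 ≤ 1 and β > 1, the Beta density is monotone decreasing on [0,1]; the mode is at 0.
Mean = 1/(1+6) = 0.143.
Right-skewed posterior ⇒ mode < mean.

MAP estimate = 0.000, posterior expectation = 0.143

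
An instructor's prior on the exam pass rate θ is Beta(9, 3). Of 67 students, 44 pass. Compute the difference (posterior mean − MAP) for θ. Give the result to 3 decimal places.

-0.004

Posterior: Beta(9+44, 3+23) = Beta(53, 26).
Mode = (53−1)/(53+26−2) = 52/77 = 0.675.
Mean = 53/(53+26) = 53/79 = 0.671.
Difference = 0.671 − 0.675 = -0.004.
The mean is pulled below the mode by the posterior's left skew.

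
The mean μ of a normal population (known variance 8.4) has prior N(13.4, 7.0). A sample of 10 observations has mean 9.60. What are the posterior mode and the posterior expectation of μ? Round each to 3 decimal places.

Posterior for μ is Normal. Precision-weighted mean: (1/7.0·13.4 + 10/8.4·9.60) / (1/7.0 + 10/8.4) = 10.007.
A Normal posterior is symmetric, so mode = mean.

μ_MAP = 10.007, E[μ|data] = 10.007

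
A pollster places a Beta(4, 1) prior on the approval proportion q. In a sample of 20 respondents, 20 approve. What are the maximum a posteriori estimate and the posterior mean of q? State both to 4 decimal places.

Posterior: Beta(4+20, 1+0) = Beta(24, 1).
Since β = 1 ≤ 1 and α > 1, the Beta density is monotone increasing on [0,1]; the mode is at 1.
Mean = 24/(24+1) = 0.9600.
Mode > mean: the posterior has a left tail.

MAP = 1.0000, posterior mean = 0.9600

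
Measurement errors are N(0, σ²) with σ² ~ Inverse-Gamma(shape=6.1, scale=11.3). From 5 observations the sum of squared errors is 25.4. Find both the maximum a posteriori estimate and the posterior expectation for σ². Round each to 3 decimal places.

Posterior: Inverse-Gamma(shape = 6.1+5/2 = 8.6, scale = 11.3+25.4/2 = 24.0).
Mode = β/(α+1) = 24.0/9.6 = 2.500.
Mean = β/(α−1) = 24.0/7.6 = 3.158.
Right-skewed posterior ⇒ mode < mean.

MAP = 2.500, posterior mean = 3.158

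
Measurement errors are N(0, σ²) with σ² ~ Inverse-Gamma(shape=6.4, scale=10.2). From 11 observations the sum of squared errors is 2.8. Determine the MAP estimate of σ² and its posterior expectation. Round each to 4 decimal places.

MAP = 0.8992, posterior mean = 1.0642

Posterior: Inverse-Gamma(shape = 6.4+11/2 = 11.9, scale = 10.2+2.8/2 = 11.6).
Mode = β/(α+1) = 11.6/12.9 = 0.8992.
Mean = β/(α−1) = 11.6/10.9 = 1.0642.
The mean is pulled above the mode by the posterior's right skew.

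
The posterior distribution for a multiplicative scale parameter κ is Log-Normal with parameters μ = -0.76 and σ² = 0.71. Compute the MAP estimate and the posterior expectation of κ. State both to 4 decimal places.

Mode = exp(μ − σ²) = exp(-1.47) = 0.2299.
Mean = exp(μ + σ²/2) = exp(-0.405) = 0.6670.

κ_MAP = 0.2299, E[κ|data] = 0.6670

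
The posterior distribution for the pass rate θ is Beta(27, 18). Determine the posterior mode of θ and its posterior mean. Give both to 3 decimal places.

Mode = (27−1)/(27+18−2) = 26/43 = 0.605.
Mean = 27/(27+18) = 27/45 = 0.600.
Mode > mean: the posterior has a left tail.

posterior mode = 0.605, posterior mean = 0.600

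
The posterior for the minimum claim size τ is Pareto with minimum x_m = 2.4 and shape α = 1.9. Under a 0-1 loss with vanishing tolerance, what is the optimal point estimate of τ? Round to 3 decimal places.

The Pareto density is strictly decreasing on [x_m, ∞), so the mode is x_m = 2.400.
Mean = α·x_m/(α−1) = 1.9·2.4/0.9 = 5.067.
This is the posterior mode — the MAP estimate.

2.400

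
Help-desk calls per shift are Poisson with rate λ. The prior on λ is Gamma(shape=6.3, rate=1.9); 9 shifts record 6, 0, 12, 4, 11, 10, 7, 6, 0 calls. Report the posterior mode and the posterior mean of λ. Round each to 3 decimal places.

MAP: 5.624. Posterior mean: 5.716.

Σ counts = 56. Posterior: Gamma(shape = 6.3+56 = 62.3, rate = 1.9+9 = 10.9).
Mode = (α−1)/β = 61.3/10.9 = 5.624.
Mean = α/β = 62.3/10.9 = 5.716.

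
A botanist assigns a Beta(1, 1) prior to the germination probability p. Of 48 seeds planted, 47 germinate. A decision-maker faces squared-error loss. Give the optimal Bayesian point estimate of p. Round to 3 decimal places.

Posterior: Beta(1+47, 1+1) = Beta(48, 2).
Mode = (48−1)/(48+2−2) = 47/48 = 0.979.
With a flat prior the MAP equals the MLE, 47/48.
Mean = 48/(48+2) = 48/50 = 0.960.
Squared-error loss ⇒ the optimal estimator is the posterior mean.

0.960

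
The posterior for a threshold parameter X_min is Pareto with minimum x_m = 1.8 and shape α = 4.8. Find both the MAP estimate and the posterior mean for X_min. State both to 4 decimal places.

X_min_MAP = 1.8000, E[X_min|data] = 2.2737

The Pareto density is strictly decreasing on [x_m, ∞), so the mode is x_m = 1.8000.
Mean = α·x_m/(α−1) = 4.8·1.8/3.8 = 2.2737.
The mean is pulled above the mode by the posterior's right skew.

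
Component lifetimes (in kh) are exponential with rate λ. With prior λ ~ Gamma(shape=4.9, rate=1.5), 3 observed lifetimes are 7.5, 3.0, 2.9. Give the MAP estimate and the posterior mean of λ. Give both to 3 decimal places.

Σ times = 13.4. Posterior: Gamma(shape = 4.9+3 = 7.9, rate = 1.5+13.4 = 14.9).
Mode = (α−1)/β = 6.9/14.9 = 0.463.
Mean = α/β = 7.9/14.9 = 0.530.

MAP = 0.463; posterior mean = 0.530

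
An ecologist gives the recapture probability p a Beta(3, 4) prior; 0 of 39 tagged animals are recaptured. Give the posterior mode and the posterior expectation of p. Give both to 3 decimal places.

Posterior: Beta(3+0, 4+39) = Beta(3, 43).
Mode = (3−1)/(3+43−2) = 2/44 = 0.045.
Mean = 3/(3+43) = 3/46 = 0.065.
The mean is pulled above the mode by the posterior's right skew.

posterior mode = 0.045, posterior expectation = 0.065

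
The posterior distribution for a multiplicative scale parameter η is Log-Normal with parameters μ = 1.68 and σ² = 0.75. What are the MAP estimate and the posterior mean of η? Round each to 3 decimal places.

Mode = exp(μ − σ²) = exp(0.93) = 2.535.
Mean = exp(μ + σ²/2) = exp(2.055) = 7.807.

MAP: 2.535. Posterior mean: 7.807.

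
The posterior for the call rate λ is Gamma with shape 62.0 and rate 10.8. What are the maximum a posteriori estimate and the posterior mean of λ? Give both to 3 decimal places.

Mode = (α−1)/β = 61.0/10.8 = 5.648.
Mean = α/β = 62.0/10.8 = 5.741.

λ_MAP = 5.648, E[λ|data] = 5.741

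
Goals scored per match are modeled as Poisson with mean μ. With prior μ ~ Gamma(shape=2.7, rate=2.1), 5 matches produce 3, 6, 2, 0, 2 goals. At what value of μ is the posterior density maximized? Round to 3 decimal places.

Σ counts = 13. Posterior: Gamma(shape = 2.7+13 = 15.7, rate = 2.1+5 = 7.1).
Mode = (α−1)/β = 14.7/7.1 = 2.070.
Mean = α/β = 15.7/7.1 = 2.211.
This is the posterior mode — the MAP estimate.

2.070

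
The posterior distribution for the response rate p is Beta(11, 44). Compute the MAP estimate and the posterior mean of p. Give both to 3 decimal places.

MAP: 0.189. Posterior mean: 0.200.

Mode = (11−1)/(11+44−2) = 10/53 = 0.189.
Mean = 11/(11+44) = 11/55 = 0.200.
The mean is pulled above the mode by the posterior's right skew.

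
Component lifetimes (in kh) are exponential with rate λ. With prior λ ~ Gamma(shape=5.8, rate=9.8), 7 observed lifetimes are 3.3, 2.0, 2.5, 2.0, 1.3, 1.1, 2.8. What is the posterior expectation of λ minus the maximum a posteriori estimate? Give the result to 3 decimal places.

0.040

Σ times = 15.0. Posterior: Gamma(shape = 5.8+7 = 12.8, rate = 9.8+15.0 = 24.8).
Mode = (α−1)/β = 11.8/24.8 = 0.476.
Mean = α/β = 12.8/24.8 = 0.516.
Difference = 0.516 − 0.476 = 0.040.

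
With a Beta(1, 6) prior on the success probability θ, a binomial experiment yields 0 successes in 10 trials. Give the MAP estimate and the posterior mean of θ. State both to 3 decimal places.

Posterior: Beta(1+0, 6+10) = Beta(1, 16).
Since α = 1 ≤ 1 and β > 1, the Beta density is monotone decreasing on [0,1]; the mode is at 0.
Mean = 1/(1+16) = 0.059.

MAP: 0.000. Posterior mean: 0.059.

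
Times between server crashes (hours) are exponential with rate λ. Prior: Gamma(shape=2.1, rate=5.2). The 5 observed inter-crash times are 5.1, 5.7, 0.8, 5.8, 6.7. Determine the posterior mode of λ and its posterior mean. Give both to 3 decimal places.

MAP: 0.208. Posterior mean: 0.242.

Σ times = 24.1. Posterior: Gamma(shape = 2.1+5 = 7.1, rate = 5.2+24.1 = 29.3).
Mode = (α−1)/β = 6.1/29.3 = 0.208.
Mean = α/β = 7.1/29.3 = 0.242.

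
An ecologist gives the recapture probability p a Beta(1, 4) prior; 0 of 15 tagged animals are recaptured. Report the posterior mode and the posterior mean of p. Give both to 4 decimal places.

Posterior: Beta(1+0, 4+15) = Beta(1, 19).
Since α = 1 ≤ 1 and β > 1, the Beta density is monotone decreasing on [0,1]; the mode is at 0.
Mean = 1/(1+19) = 0.0500.

MAP = 0.0000; posterior mean = 0.0500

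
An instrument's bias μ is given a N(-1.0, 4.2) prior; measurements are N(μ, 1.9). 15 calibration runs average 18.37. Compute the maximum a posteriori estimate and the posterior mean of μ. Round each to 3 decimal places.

Posterior for μ is Normal. Precision-weighted mean: (1/4.2·-1.0 + 15/1.9·18.37) / (1/4.2 + 15/1.9) = 17.803.
A Normal posterior is symmetric, so mode = mean.

MAP: 17.803. Posterior mean: 17.803.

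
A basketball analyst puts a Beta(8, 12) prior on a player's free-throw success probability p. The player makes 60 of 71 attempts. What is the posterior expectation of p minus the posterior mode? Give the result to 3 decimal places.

Posterior: Beta(8+60, 12+11) = Beta(68, 23).
Mode = (68−1)/(68+23−2) = 67/89 = 0.753.
Mean = 68/(68+23) = 68/91 = 0.747.
Difference = 0.747 − 0.753 = -0.006.

-0.006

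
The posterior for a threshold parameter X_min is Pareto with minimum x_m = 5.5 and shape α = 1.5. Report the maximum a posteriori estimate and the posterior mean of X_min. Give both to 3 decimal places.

MAP = 5.500; posterior mean = 16.500

The Pareto density is strictly decreasing on [x_m, ∞), so the mode is x_m = 5.500.
Mean = α·x_m/(α−1) = 1.5·5.5/0.5 = 16.500.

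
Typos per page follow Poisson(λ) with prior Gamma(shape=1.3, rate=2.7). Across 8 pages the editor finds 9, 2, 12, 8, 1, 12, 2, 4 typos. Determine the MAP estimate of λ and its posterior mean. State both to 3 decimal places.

MAP: 4.701. Posterior mean: 4.794.

Σ counts = 50. Posterior: Gamma(shape = 1.3+50 = 51.3, rate = 2.7+8 = 10.7).
Mode = (α−1)/β = 50.3/10.7 = 4.701.
Mean = α/β = 51.3/10.7 = 4.794.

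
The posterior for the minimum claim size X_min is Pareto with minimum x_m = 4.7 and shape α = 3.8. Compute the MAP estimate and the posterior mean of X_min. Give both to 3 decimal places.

The Pareto density is strictly decreasing on [x_m, ∞), so the mode is x_m = 4.700.
Mean = α·x_m/(α−1) = 3.8·4.7/2.8 = 6.379.

MAP = 4.700; posterior mean = 6.379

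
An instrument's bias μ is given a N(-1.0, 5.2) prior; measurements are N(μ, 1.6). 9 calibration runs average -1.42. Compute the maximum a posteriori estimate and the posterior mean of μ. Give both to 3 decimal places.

MAP: -1.406. Posterior mean: -1.406.

Posterior for μ is Normal. Precision-weighted mean: (1/5.2·-1.0 + 9/1.6·-1.42) / (1/5.2 + 9/1.6) = -1.406.
A Normal posterior is symmetric, so mode = mean.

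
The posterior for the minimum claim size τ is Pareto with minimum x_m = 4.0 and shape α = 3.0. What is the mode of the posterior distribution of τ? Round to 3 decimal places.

The Pareto density is strictly decreasing on [x_m, ∞), so the mode is x_m = 4.000.
Mean = α·x_m/(α−1) = 3.0·4.0/2.0 = 6.000.
This is the posterior mode — the MAP estimate.

4.000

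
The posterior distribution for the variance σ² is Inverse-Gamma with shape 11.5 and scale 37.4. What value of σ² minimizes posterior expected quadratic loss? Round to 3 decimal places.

Mode = β/(α+1) = 37.4/12.5 = 2.992.
Mean = β/(α−1) = 37.4/10.5 = 3.562.
Quadratic loss ⇒ the optimal estimator is the posterior mean.

3.562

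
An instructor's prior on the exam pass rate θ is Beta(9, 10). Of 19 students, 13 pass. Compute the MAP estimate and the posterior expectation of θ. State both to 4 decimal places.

Posterior: Beta(9+13, 10+6) = Beta(22, 16).
Mode = (22−1)/(22+16−2) = 21/36 = 0.5833.
Mean = 22/(22+16) = 22/38 = 0.5789.

MAP: 0.5833. Posterior mean: 0.5789.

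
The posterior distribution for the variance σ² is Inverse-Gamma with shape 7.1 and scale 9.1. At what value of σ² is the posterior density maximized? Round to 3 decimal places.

Mode = β/(α+1) = 9.1/8.1 = 1.123.
Mean = β/(α−1) = 9.1/6.1 = 1.492.
This is the posterior mode — the MAP estimate.

1.123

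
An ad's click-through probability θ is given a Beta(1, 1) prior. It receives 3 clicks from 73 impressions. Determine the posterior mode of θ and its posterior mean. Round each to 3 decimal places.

θ_MAP = 0.041, E[θ|data] = 0.053

Posterior: Beta(1+3, 1+70) = Beta(4, 71).
Mode = (4−1)/(4+71−2) = 3/73 = 0.041.
With a flat prior the MAP equals the MLE, 3/73.
Mean = 4/(4+71) = 4/75 = 0.053.
Right-skewed posterior ⇒ mode < mean.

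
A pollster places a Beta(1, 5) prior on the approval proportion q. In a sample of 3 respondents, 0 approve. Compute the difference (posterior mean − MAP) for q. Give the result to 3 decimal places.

0.111

Posterior: Beta(1+0, 5+3) = Beta(1, 8).
Since α = 1 ≤ 1 and β > 1, the Beta density is monotone decreasing on [0,1]; the mode is at 0.
Mean = 1/(1+8) = 0.111.
Difference = 0.111 − 0.000 = 0.111.
The posterior is right-skewed, so the mean exceeds the mode.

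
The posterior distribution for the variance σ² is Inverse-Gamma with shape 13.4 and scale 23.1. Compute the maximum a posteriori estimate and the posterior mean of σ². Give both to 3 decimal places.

Mode = β/(α+1) = 23.1/14.4 = 1.604.
Mean = β/(α−1) = 23.1/12.4 = 1.863.

maximum a posteriori estimate = 1.604, posterior mean = 1.863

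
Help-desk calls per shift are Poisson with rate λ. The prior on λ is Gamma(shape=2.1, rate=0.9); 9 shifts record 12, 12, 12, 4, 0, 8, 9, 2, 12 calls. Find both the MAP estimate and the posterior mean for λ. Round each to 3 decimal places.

Σ counts = 71. Posterior: Gamma(shape = 2.1+71 = 73.1, rate = 0.9+9 = 9.9).
Mode = (α−1)/β = 72.1/9.9 = 7.283.
Mean = α/β = 73.1/9.9 = 7.384.

λ_MAP = 7.283, E[λ|data] = 7.384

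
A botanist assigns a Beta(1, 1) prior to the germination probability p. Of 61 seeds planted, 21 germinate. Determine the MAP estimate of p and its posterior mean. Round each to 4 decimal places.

MAP = 0.3443, posterior mean = 0.3492

Posterior: Beta(1+21, 1+40) = Beta(22, 41).
Mode = (22−1)/(22+41−2) = 21/61 = 0.3443.
With a flat prior the MAP equals the MLE, 21/61.
Mean = 22/(22+41) = 22/63 = 0.3492.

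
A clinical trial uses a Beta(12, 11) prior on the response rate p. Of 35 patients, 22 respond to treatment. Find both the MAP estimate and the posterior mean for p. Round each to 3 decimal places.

MAP = 0.589, posterior mean = 0.586

Posterior: Beta(12+22, 11+13) = Beta(34, 24).
Mode = (34−1)/(34+24−2) = 33/56 = 0.589.
Mean = 34/(34+24) = 34/58 = 0.586.
Left-skewed posterior ⇒ mean < mode.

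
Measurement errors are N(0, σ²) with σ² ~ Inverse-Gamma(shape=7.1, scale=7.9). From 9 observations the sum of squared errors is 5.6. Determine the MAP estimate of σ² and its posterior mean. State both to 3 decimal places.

MAP estimate = 0.849, posterior mean = 1.009

Posterior: Inverse-Gamma(shape = 7.1+9/2 = 11.6, scale = 7.9+5.6/2 = 10.7).
Mode = β/(α+1) = 10.7/12.6 = 0.849.
Mean = β/(α−1) = 10.7/10.6 = 1.009.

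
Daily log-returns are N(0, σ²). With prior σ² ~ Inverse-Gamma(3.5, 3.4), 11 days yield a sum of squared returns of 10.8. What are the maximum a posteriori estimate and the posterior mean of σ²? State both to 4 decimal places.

maximum a posteriori estimate = 0.8800, posterior mean = 1.1000

Posterior: Inverse-Gamma(shape = 3.5+11/2 = 9.0, scale = 3.4+10.8/2 = 8.8).
Mode = β/(α+1) = 8.8/10.0 = 0.8800.
Mean = β/(α−1) = 8.8/8.0 = 1.1000.
Mean > mode: the posterior has a right tail.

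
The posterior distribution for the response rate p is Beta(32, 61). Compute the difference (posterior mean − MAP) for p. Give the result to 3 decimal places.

0.003

Mode = (32−1)/(32+61−2) = 31/91 = 0.341.
Mean = 32/(32+61) = 32/93 = 0.344.
Difference = 0.344 − 0.341 = 0.003.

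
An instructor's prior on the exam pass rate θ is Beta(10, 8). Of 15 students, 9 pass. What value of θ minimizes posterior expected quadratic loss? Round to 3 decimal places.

0.576

Posterior: Beta(10+9, 8+6) = Beta(19, 14).
Mode = (19−1)/(19+14−2) = 18/31 = 0.581.
Mean = 19/(19+14) = 19/33 = 0.576.
Quadratic loss ⇒ the optimal estimator is the posterior mean.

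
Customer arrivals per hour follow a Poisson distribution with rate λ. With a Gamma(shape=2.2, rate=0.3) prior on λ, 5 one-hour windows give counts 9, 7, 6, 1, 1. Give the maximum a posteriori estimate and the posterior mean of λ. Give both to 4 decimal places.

MAP: 4.7547. Posterior mean: 4.9434.

Σ counts = 24. Posterior: Gamma(shape = 2.2+24 = 26.2, rate = 0.3+5 = 5.3).
Mode = (α−1)/β = 25.2/5.3 = 4.7547.
Mean = α/β = 26.2/5.3 = 4.9434.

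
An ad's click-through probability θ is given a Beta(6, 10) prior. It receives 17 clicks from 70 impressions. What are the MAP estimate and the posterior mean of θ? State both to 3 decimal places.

Posterior: Beta(6+17, 10+53) = Beta(23, 63).
Mode = (23−1)/(23+63−2) = 22/84 = 0.262.
Mean = 23/(23+63) = 23/86 = 0.267.
Mean > mode: the posterior has a right tail.

MAP = 0.262; posterior mean = 0.267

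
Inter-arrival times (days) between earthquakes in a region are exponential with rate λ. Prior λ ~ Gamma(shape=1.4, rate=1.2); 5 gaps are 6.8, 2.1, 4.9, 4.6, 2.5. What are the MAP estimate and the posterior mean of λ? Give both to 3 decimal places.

Σ times = 20.9. Posterior: Gamma(shape = 1.4+5 = 6.4, rate = 1.2+20.9 = 22.1).
Mode = (α−1)/β = 5.4/22.1 = 0.244.
Mean = α/β = 6.4/22.1 = 0.290.
Mean > mode: the posterior has a right tail.

MAP = 0.244, posterior mean = 0.290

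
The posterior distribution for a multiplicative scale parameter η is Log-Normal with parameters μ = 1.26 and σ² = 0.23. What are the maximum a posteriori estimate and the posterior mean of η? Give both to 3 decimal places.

Mode = exp(μ − σ²) = exp(1.03) = 2.801.
Mean = exp(μ + σ²/2) = exp(1.375) = 3.955.
The mean is pulled above the mode by the posterior's right skew.

η_MAP = 2.801, E[η|data] = 3.955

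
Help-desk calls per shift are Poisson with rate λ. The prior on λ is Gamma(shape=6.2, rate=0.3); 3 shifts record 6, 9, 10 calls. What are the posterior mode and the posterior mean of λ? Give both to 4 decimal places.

MAP: 9.1515. Posterior mean: 9.4545.

Σ counts = 25. Posterior: Gamma(shape = 6.2+25 = 31.2, rate = 0.3+3 = 3.3).
Mode = (α−1)/β = 30.2/3.3 = 9.1515.
Mean = α/β = 31.2/3.3 = 9.4545.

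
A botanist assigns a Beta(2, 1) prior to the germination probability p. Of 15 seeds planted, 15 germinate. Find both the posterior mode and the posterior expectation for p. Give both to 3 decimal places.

posterior mode = 1.000, posterior expectation = 0.944

Posterior: Beta(2+15, 1+0) = Beta(17, 1).
Since β = 1 ≤ 1 and α > 1, the Beta density is monotone increasing on [0,1]; the mode is at 1.
Mean = 17/(17+1) = 0.944.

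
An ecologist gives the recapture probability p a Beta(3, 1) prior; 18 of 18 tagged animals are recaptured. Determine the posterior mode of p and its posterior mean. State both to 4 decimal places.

Posterior: Beta(3+18, 1+0) = Beta(21, 1).
Since β = 1 ≤ 1 and α > 1, the Beta density is monotone increasing on [0,1]; the mode is at 1.
Mean = 21/(21+1) = 0.9545.

p_MAP = 1.0000, E[p|data] = 0.9545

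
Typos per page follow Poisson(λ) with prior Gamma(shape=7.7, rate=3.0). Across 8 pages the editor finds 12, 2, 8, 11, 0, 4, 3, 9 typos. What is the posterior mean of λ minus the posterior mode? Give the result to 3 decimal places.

0.091

Σ counts = 49. Posterior: Gamma(shape = 7.7+49 = 56.7, rate = 3.0+8 = 11.0).
Mode = (α−1)/β = 55.7/11.0 = 5.064.
Mean = α/β = 56.7/11.0 = 5.155.
Difference = 5.155 − 5.064 = 0.091.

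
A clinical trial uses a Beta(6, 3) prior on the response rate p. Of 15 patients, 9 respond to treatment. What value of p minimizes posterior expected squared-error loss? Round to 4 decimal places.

0.6250

Posterior: Beta(6+9, 3+6) = Beta(15, 9).
Mode = (15−1)/(15+9−2) = 14/22 = 0.6364.
Mean = 15/(15+9) = 15/24 = 0.6250.
Squared-error loss ⇒ the optimal estimator is the posterior mean.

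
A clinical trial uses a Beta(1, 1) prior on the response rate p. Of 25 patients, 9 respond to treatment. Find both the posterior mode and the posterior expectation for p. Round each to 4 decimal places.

MAP = 0.3600; posterior mean = 0.3704

Posterior: Beta(1+9, 1+16) = Beta(10, 17).
Mode = (10−1)/(10+17−2) = 9/25 = 0.3600.
With a flat prior the MAP equals the MLE, 9/25.
Mean = 10/(10+17) = 10/27 = 0.3704.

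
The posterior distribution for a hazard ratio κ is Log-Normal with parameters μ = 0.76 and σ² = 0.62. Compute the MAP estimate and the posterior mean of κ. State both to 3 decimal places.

Mode = exp(μ − σ²) = exp(0.14) = 1.150.
Mean = exp(μ + σ²/2) = exp(1.070) = 2.915.

MAP = 1.150; posterior mean = 2.915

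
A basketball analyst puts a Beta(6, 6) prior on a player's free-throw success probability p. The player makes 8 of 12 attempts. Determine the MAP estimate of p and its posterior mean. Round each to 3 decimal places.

MAP = 0.591, posterior mean = 0.583

Posterior: Beta(6+8, 6+4) = Beta(14, 10).
Mode = (14−1)/(14+10−2) = 13/22 = 0.591.
Mean = 14/(14+10) = 14/24 = 0.583.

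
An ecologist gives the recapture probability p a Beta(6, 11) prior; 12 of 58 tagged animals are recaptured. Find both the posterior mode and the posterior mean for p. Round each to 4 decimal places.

MAP: 0.2329. Posterior mean: 0.2400.

Posterior: Beta(6+12, 11+46) = Beta(18, 57).
Mode = (18−1)/(18+57−2) = 17/73 = 0.2329.
Mean = 18/(18+57) = 18/75 = 0.2400.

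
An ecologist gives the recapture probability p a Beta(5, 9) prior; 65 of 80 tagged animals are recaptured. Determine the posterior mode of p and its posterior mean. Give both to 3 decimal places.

Posterior: Beta(5+65, 9+15) = Beta(70, 24).
Mode = (70−1)/(70+24−2) = 69/92 = 0.750.
Mean = 70/(70+24) = 70/94 = 0.745.

MAP = 0.750, posterior mean = 0.745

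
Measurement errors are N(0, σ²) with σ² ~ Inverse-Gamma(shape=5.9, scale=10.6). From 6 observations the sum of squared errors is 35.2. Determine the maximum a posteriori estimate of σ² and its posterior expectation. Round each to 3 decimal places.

σ²_MAP = 2.848, E[σ²|data] = 3.570

Posterior: Inverse-Gamma(shape = 5.9+6/2 = 8.9, scale = 10.6+35.2/2 = 28.2).
Mode = β/(α+1) = 28.2/9.9 = 2.848.
Mean = β/(α−1) = 28.2/7.9 = 3.570.
Right-skewed posterior ⇒ mode < mean.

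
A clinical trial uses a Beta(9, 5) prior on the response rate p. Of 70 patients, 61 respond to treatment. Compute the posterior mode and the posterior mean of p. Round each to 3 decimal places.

Posterior: Beta(9+61, 5+9) = Beta(70, 14).
Mode = (70−1)/(70+14−2) = 69/82 = 0.841.
Mean = 70/(70+14) = 70/84 = 0.833.
The posterior is left-skewed, so the mode exceeds the mean.

MAP = 0.841, posterior mean = 0.833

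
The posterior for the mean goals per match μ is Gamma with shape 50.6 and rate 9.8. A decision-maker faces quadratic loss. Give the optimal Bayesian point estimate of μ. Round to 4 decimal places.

Mode = (α−1)/β = 49.6/9.8 = 5.0612.
Mean = α/β = 50.6/9.8 = 5.1633.
Quadratic loss ⇒ the optimal estimator is the posterior mean.

5.1633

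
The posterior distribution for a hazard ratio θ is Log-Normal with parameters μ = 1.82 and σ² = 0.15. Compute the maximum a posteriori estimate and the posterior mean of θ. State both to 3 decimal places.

MAP = 5.312; posterior mean = 6.653

Mode = exp(μ − σ²) = exp(1.67) = 5.312.
Mean = exp(μ + σ²/2) = exp(1.895) = 6.653.
The mean is pulled above the mode by the posterior's right skew.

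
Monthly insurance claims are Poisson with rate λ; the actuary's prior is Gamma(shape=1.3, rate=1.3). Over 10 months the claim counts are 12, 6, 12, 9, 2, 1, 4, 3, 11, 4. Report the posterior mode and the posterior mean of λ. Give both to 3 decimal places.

λ_MAP = 5.690, E[λ|data] = 5.779

Σ counts = 64. Posterior: Gamma(shape = 1.3+64 = 65.3, rate = 1.3+10 = 11.3).
Mode = (α−1)/β = 64.3/11.3 = 5.690.
Mean = α/β = 65.3/11.3 = 5.779.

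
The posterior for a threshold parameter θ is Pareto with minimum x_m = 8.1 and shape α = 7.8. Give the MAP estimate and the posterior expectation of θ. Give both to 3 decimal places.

The Pareto density is strictly decreasing on [x_m, ∞), so the mode is x_m = 8.100.
Mean = α·x_m/(α−1) = 7.8·8.1/6.8 = 9.291.
Right-skewed posterior ⇒ mode < mean.

MAP = 8.100, posterior mean = 9.291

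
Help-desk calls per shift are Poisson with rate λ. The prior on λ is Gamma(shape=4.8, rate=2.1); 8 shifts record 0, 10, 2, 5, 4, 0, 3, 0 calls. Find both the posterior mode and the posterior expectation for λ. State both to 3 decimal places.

λ_MAP = 2.752, E[λ|data] = 2.851

Σ counts = 24. Posterior: Gamma(shape = 4.8+24 = 28.8, rate = 2.1+8 = 10.1).
Mode = (α−1)/β = 27.8/10.1 = 2.752.
Mean = α/β = 28.8/10.1 = 2.851.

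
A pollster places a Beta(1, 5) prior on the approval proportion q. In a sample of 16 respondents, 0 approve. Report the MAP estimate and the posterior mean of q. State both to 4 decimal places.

MAP = 0.0000, posterior mean = 0.0455

Posterior: Beta(1+0, 5+16) = Beta(1, 21).
Since α = 1 ≤ 1 and β > 1, the Beta density is monotone decreasing on [0,1]; the mode is at 0.
Mean = 1/(1+21) = 0.0455.
The posterior is right-skewed, so the mean exceeds the mode.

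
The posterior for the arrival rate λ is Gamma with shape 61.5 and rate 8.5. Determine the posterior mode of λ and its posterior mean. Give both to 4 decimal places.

MAP = 7.1176, posterior mean = 7.2353

Mode = (α−1)/β = 60.5/8.5 = 7.1176.
Mean = α/β = 61.5/8.5 = 7.2353.
Mean > mode: the posterior has a right tail.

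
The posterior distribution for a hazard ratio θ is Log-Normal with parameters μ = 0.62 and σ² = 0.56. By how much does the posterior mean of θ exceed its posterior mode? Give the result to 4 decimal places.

Mode = exp(μ − σ²) = exp(0.06) = 1.0618.
Mean = exp(μ + σ²/2) = exp(0.900) = 2.4596.
Difference = 2.4596 − 1.0618 = 1.3978.

1.3978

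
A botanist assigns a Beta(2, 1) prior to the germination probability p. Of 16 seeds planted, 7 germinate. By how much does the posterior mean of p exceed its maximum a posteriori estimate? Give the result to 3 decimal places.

Posterior: Beta(2+7, 1+9) = Beta(9, 10).
Mode = (9−1)/(9+10−2) = 8/17 = 0.471.
Mean = 9/(9+10) = 9/19 = 0.474.
Difference = 0.474 − 0.471 = 0.003.

0.003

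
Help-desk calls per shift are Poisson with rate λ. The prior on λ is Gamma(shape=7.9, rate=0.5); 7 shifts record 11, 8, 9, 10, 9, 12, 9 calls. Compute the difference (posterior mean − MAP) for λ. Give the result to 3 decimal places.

0.133

Σ counts = 68. Posterior: Gamma(shape = 7.9+68 = 75.9, rate = 0.5+7 = 7.5).
Mode = (α−1)/β = 74.9/7.5 = 9.987.
Mean = α/β = 75.9/7.5 = 10.120.
Difference = 10.120 − 9.987 = 0.133.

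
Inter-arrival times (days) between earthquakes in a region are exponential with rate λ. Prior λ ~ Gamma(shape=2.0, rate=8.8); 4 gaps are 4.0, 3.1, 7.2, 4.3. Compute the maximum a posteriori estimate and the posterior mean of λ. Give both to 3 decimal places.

MAP: 0.182. Posterior mean: 0.219.

Σ times = 18.6. Posterior: Gamma(shape = 2.0+4 = 6.0, rate = 8.8+18.6 = 27.4).
Mode = (α−1)/β = 5.0/27.4 = 0.182.
Mean = α/β = 6.0/27.4 = 0.219.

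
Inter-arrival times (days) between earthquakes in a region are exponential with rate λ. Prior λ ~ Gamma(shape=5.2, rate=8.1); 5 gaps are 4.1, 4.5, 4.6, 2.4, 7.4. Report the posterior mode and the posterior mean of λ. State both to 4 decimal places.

posterior mode = 0.2958, posterior mean = 0.3280

Σ times = 23.0. Posterior: Gamma(shape = 5.2+5 = 10.2, rate = 8.1+23.0 = 31.1).
Mode = (α−1)/β = 9.2/31.1 = 0.2958.
Mean = α/β = 10.2/31.1 = 0.3280.
The posterior is right-skewed, so the mean exceeds the mode.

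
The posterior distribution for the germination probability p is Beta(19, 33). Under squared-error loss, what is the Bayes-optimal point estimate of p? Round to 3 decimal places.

Mode = (19−1)/(19+33−2) = 18/50 = 0.360.
Mean = 19/(19+33) = 19/52 = 0.365.
Squared-error loss ⇒ the optimal estimator is the posterior mean.

0.365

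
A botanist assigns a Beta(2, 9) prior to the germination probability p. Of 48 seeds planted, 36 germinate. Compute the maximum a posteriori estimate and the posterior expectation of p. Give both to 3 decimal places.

maximum a posteriori estimate = 0.649, posterior expectation = 0.644

Posterior: Beta(2+36, 9+12) = Beta(38, 21).
Mode = (38−1)/(38+21−2) = 37/57 = 0.649.
Mean = 38/(38+21) = 38/59 = 0.644.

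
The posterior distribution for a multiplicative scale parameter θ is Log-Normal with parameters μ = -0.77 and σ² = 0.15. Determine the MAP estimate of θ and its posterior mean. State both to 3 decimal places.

Mode = exp(μ − σ²) = exp(-0.92) = 0.399.
Mean = exp(μ + σ²/2) = exp(-0.695) = 0.499.

MAP estimate = 0.399, posterior mean = 0.499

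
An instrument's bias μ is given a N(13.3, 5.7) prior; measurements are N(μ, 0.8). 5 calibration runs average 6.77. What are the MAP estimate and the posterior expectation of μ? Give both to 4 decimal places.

MAP: 6.9483. Posterior mean: 6.9483.

Posterior for μ is Normal. Precision-weighted mean: (1/5.7·13.3 + 5/0.8·6.77) / (1/5.7 + 5/0.8) = 6.9483.
A Normal posterior is symmetric, so mode = mean.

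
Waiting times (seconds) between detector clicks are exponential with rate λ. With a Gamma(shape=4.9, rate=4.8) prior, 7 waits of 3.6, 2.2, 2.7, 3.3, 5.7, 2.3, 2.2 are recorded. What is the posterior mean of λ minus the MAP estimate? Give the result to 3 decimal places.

Σ times = 22.0. Posterior: Gamma(shape = 4.9+7 = 11.9, rate = 4.8+22.0 = 26.8).
Mode = (α−1)/β = 10.9/26.8 = 0.407.
Mean = α/β = 11.9/26.8 = 0.444.
Difference = 0.444 − 0.407 = 0.037.
The posterior is right-skewed, so the mean exceeds the mode.

0.037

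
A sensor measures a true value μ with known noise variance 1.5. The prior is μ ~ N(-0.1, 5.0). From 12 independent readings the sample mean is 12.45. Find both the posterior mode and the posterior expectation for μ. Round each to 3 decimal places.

MAP = 12.144; posterior mean = 12.144

Posterior for μ is Normal. Precision-weighted mean: (1/5.0·-0.1 + 12/1.5·12.45) / (1/5.0 + 12/1.5) = 12.144.
A Normal posterior is symmetric, so mode = mean.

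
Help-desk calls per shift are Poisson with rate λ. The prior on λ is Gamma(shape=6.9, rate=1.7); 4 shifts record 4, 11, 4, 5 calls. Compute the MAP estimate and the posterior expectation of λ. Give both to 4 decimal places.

MAP estimate = 5.2456, posterior expectation = 5.4211

Σ counts = 24. Posterior: Gamma(shape = 6.9+24 = 30.9, rate = 1.7+4 = 5.7).
Mode = (α−1)/β = 29.9/5.7 = 5.2456.
Mean = α/β = 30.9/5.7 = 5.4211.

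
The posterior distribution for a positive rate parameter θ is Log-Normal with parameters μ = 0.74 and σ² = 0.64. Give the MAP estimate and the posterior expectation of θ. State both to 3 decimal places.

Mode = exp(μ − σ²) = exp(0.10) = 1.105.
Mean = exp(μ + σ²/2) = exp(1.060) = 2.886.

MAP: 1.105. Posterior mean: 2.886.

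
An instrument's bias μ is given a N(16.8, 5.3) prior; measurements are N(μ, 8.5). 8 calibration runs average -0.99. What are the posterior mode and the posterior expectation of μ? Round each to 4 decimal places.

Posterior for μ is Normal. Precision-weighted mean: (1/5.3·16.8 + 8/8.5·-0.99) / (1/5.3 + 8/8.5) = 1.9808.
A Normal posterior is symmetric, so mode = mean.

MAP = 1.9808, posterior mean = 1.9808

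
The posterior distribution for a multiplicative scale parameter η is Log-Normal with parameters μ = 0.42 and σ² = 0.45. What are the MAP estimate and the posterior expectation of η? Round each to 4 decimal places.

MAP estimate = 0.9704, posterior expectation = 1.9060

Mode = exp(μ − σ²) = exp(-0.03) = 0.9704.
Mean = exp(μ + σ²/2) = exp(0.645) = 1.9060.
The posterior is right-skewed, so the mean exceeds the mode.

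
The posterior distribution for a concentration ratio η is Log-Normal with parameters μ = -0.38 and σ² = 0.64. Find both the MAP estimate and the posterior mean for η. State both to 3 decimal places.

Mode = exp(μ − σ²) = exp(-1.02) = 0.361.
Mean = exp(μ + σ²/2) = exp(-0.060) = 0.942.

MAP: 0.361. Posterior mean: 0.942.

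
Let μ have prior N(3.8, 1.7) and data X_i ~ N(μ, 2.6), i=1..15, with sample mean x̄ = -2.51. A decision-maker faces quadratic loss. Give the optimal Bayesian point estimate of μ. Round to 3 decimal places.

Posterior for μ is Normal. Precision-weighted mean: (1/1.7·3.8 + 15/2.6·-2.51) / (1/1.7 + 15/2.6) = -1.926.
A Normal posterior is symmetric, so mode = mean.
Quadratic loss ⇒ the optimal estimator is the posterior mean.

-1.926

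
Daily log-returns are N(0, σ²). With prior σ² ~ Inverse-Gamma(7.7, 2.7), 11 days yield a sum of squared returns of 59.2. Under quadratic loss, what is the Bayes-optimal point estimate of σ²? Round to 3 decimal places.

Posterior: Inverse-Gamma(shape = 7.7+11/2 = 13.2, scale = 2.7+59.2/2 = 32.3).
Mode = β/(α+1) = 32.3/14.2 = 2.275.
Mean = β/(α−1) = 32.3/12.2 = 2.648.
Quadratic loss ⇒ the optimal estimator is the posterior mean.

2.648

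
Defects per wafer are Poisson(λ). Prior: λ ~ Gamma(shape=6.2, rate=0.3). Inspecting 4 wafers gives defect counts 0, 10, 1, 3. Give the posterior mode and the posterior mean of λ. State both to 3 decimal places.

λ_MAP = 4.465, E[λ|data] = 4.698

Σ counts = 14. Posterior: Gamma(shape = 6.2+14 = 20.2, rate = 0.3+4 = 4.3).
Mode = (α−1)/β = 19.2/4.3 = 4.465.
Mean = α/β = 20.2/4.3 = 4.698.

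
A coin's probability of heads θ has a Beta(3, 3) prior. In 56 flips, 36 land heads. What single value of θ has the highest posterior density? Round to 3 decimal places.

0.633

Posterior: Beta(3+36, 3+20) = Beta(39, 23).
Mode = (39−1)/(39+23−2) = 38/60 = 0.633.
Mean = 39/(39+23) = 39/62 = 0.629.
This is the posterior mode — the MAP estimate.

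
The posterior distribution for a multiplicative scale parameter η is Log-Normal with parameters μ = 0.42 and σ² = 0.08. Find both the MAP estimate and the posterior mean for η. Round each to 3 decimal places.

MAP = 1.405, posterior mean = 1.584

Mode = exp(μ − σ²) = exp(0.34) = 1.405.
Mean = exp(μ + σ²/2) = exp(0.460) = 1.584.
Right-skewed posterior ⇒ mode < mean.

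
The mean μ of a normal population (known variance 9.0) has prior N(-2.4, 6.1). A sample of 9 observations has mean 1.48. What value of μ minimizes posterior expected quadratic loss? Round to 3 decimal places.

0.934

Posterior for μ is Normal. Precision-weighted mean: (1/6.1·-2.4 + 9/9.0·1.48) / (1/6.1 + 9/9.0) = 0.934.
A Normal posterior is symmetric, so mode = mean.
Quadratic loss ⇒ the optimal estimator is the posterior mean.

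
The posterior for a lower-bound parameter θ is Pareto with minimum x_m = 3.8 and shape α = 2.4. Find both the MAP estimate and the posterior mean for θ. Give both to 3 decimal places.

The Pareto density is strictly decreasing on [x_m, ∞), so the mode is x_m = 3.800.
Mean = α·x_m/(α−1) = 2.4·3.8/1.4 = 6.514.
Right-skewed posterior ⇒ mode < mean.

θ_MAP = 3.800, E[θ|data] = 6.514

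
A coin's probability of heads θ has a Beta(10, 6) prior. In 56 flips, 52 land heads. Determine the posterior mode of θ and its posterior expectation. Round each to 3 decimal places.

Posterior: Beta(10+52, 6+4) = Beta(62, 10).
Mode = (62−1)/(62+10−2) = 61/70 = 0.871.
Mean = 62/(62+10) = 62/72 = 0.861.

MAP: 0.871. Posterior mean: 0.861.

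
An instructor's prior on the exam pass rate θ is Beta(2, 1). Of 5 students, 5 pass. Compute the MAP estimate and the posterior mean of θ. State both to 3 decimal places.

MAP estimate = 1.000, posterior mean = 0.875

Posterior: Beta(2+5, 1+0) = Beta(7, 1).
Since β = 1 ≤ 1 and α > 1, the Beta density is monotone increasing on [0,1]; the mode is at 1.
Mean = 7/(7+1) = 0.875.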